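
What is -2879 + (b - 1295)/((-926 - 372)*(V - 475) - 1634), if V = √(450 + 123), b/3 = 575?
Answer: -90486058921673/31429691197 + 139535*√573/94289073591 ≈ -2879.0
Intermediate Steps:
b = 1725 (b = 3*575 = 1725)
V = √573 ≈ 23.937
-2879 + (b - 1295)/((-926 - 372)*(V - 475) - 1634) = -2879 + (1725 - 1295)/((-926 - 372)*(√573 - 475) - 1634) = -2879 + 430/(-1298*(-475 + √573) - 1634) = -2879 + 430/((616550 - 1298*√573) - 1634) = -2879 + 430/(614916 - 1298*√573)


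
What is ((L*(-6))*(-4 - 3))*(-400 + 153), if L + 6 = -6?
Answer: 124488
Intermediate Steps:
L = -12 (L = -6 - 6 = -12)
((L*(-6))*(-4 - 3))*(-400 + 153) = ((-12*(-6))*(-4 - 3))*(-400 + 153) = (72*(-7))*(-247) = -504*(-247) = 124488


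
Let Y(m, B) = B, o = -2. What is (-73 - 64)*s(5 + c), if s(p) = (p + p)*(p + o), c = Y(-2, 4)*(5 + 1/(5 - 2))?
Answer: -1580158/9 ≈ -1.7557e+5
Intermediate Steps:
c = 64/3 (c = 4*(5 + 1/(5 - 2)) = 4*(5 + 1/3) = 4*(5 + ⅓) = 4*(16/3) = 64/3 ≈ 21.333)
s(p) = 2*p*(-2 + p) (s(p) = (p + p)*(p - 2) = (2*p)*(-2 + p) = 2*p*(-2 + p))
(-73 - 64)*s(5 + c) = (-73 - 64)*(2*(5 + 64/3)*(-2 + (5 + 64/3))) = -274*79*(-2 + 79/3)/3 = -274*79*73/(3*3) = -137*11534/9 = -1580158/9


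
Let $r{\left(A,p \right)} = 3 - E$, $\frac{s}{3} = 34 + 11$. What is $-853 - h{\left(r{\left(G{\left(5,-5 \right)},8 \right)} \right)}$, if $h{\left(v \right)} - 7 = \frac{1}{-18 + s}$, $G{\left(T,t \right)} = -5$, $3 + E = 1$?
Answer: $- \frac{100621}{117} \approx -860.01$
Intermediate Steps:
$E = -2$ ($E = -3 + 1 = -2$)
$s = 135$ ($s = 3 \left(34 + 11\right) = 3 \cdot 45 = 135$)
$r{\left(A,p \right)} = 5$ ($r{\left(A,p \right)} = 3 - -2 = 3 + 2 = 5$)
$h{\left(v \right)} = \frac{820}{117}$ ($h{\left(v \right)} = 7 + \frac{1}{-18 + 135} = 7 + \frac{1}{117} = \frac{820}{117}$)
$-853 - h{\left(r{\left(G{\left(5,-5 \right)},8 \right)} \right)} = -853 - \frac{820}{117} = - \frac{100621}{117}$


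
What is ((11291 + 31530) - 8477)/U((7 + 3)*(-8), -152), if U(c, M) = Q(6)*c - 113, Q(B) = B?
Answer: -34344/593 ≈ -57.916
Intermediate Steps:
U(c, M) = -113 + 6*c (U(c, M) = 6*c - 113 = -113 + 6*c)
((11291 + 31530) - 8477)/U((7 + 3)*(-8), -152) = ((11291 + 31530) - 8477)/(-113 + 6*((7 + 3)*(-8))) = (42821 - 8477)/(-113 + 6*(10*(-8))) = 34344/(-113 + 6*(-80)) = 34344/(-113 - 480) = 34344/(-593) = 34344*(-1/593) = -34344/593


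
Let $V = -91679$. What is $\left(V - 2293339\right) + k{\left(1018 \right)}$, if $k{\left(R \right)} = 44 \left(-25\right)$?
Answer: $-2386118$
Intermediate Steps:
$k{\left(R \right)} = -1100$
$\left(V - 2293339\right) + k{\left(1018 \right)} = \left(-91679 - 2293339\right) - 1100 = -2385018 - 1100 = -2386118$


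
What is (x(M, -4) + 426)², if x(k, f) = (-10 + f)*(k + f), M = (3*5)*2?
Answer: 3844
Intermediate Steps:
M = 30 (M = 15*2 = 30)
x(k, f) = (-10 + f)*(f + k)
(x(M, -4) + 426)² = (((-4)² - 10*(-4) - 10*30 - 4*30) + 426)² = ((16 + 40 - 300 - 120) + 426)² = (-364 + 426)² = 62² = 3844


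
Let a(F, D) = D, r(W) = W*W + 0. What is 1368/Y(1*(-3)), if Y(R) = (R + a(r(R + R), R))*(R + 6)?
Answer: -76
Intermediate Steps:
r(W) = W² (r(W) = W² + 0 = W²)
Y(R) = 2*R*(6 + R) (Y(R) = (R + R)*(R + 6) = (2*R)*(6 + R) = 2*R*(6 + R))
1368/Y(1*(-3)) = 1368/((2*(1*(-3))*(6 + 1*(-3)))) = 1368/((2*(-3)*(6 - 3))) = 1368/((2*(-3)*3)) = 1368/(-18) = 1368*(-1/18) = -76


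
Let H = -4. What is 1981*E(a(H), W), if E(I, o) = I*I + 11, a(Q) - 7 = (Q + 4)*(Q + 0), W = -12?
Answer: 118860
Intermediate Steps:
a(Q) = 7 + Q*(4 + Q) (a(Q) = 7 + (Q + 4)*(Q + 0) = 7 + (4 + Q)*Q = 7 + Q*(4 + Q))
E(I, o) = 11 + I² (E(I, o) = I² + 11 = 11 + I²)
1981*E(a(H), W) = 1981*(11 + (7 + (-4)² + 4*(-4))²) = 1981*(11 + (7 + 16 - 16)²) = 1981*(11 + 7²) = 1981*(11 + 49) = 1981*60 = 118860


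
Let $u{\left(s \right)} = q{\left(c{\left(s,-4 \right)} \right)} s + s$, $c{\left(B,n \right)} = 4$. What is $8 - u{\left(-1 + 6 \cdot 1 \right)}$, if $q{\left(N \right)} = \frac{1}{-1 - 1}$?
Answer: $\frac{11}{2} \approx 5.5$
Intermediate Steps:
$q{\left(N \right)} = - \frac{1}{2}$ ($q{\left(N \right)} = \frac{1}{-2} = - \frac{1}{2}$)
$u{\left(s \right)} = \frac{s}{2}$ ($u{\left(s \right)} = - \frac{s}{2} + s = \frac{s}{2}$)
$8 - u{\left(-1 + 6 \cdot 1 \right)} = 8 - \frac{-1 + 6 \cdot 1}{2} = 8 - \frac{-1 + 6}{2} = 8 - \frac{1}{2} \cdot 5 = 8 - \frac{5}{2} = \frac{11}{2}$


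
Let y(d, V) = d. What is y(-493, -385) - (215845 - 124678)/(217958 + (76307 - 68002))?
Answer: -37212942/75421 ≈ -493.40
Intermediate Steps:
y(-493, -385) - (215845 - 124678)/(217958 + (76307 - 68002)) = -493 - (215845 - 124678)/(217958 + (76307 - 68002)) = -493 - 91167/(217958 + 8305) = -493 - 91167/226263 = -493 - 1*30389/75421 = -493 - 30389/75421 = -37212942/75421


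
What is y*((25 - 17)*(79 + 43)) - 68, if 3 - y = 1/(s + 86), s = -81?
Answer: 13324/5 ≈ 2664.8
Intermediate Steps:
y = 14/5 (y = 3 - 1/(-81 + 86) = 3 - 1/5 = 3 - 1*⅕ = 3 - ⅕ = 14/5 ≈ 2.8000)
y*((25 - 17)*(79 + 43)) - 68 = 14*((25 - 17)*(79 + 43))/5 - 68 = 14*(8*122)/5 - 68 = (14/5)*976 - 68 = 13664/5 - 68 = 13324/5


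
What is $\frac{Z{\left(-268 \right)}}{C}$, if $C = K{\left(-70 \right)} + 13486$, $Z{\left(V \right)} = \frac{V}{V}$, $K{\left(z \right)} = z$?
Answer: $\frac{1}{13416} \approx 7.4538 \cdot 10^{-5}$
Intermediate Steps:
$Z{\left(V \right)} = 1$
$C = 13416$ ($C = -70 + 13486 = 13416$)
$\frac{Z{\left(-268 \right)}}{C} = 1 \cdot \frac{1}{13416} = \frac{1}{13416}$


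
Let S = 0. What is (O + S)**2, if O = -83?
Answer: 6889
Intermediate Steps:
(O + S)**2 = (-83 + 0)**2 = (-83)**2 = 6889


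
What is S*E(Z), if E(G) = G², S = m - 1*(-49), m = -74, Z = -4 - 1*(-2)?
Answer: -100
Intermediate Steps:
Z = -2 (Z = -4 + 2 = -2)
S = -25 (S = -74 - 1*(-49) = -74 + 49 = -25)
S*E(Z) = -25*(-2)² = -25*4 = -100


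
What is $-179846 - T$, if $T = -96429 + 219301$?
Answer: $-302718$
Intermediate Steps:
$T = 122872$
$-179846 - T = -179846 - 122872 = -302718$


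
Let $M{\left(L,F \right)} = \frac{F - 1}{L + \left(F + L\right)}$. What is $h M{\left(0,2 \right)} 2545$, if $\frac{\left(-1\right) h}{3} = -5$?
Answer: $\frac{38175}{2} \approx 19088.0$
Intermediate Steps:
$M{\left(L,F \right)} = \frac{-1 + F}{F + 2 L}$
$h = 15$ ($h = \left(-3\right) \left(-5\right) = 15$)
$h M{\left(0,2 \right)} 2545 = 15 \frac{-1 + 2}{2 + 2 \cdot 0} \cdot 2545 = 15 \frac{1}{2 + 0} \cdot 1 \cdot 2545 = 15 \cdot \frac{1}{2} \cdot 1 \cdot 2545 = 15 \cdot \frac{1}{2} \cdot 2545 = \frac{15}{2} \cdot 2545 = \frac{38175}{2}$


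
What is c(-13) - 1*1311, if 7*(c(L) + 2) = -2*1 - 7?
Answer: -9200/7 ≈ -1314.3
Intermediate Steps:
c(L) = -23/7 (c(L) = -2 + (-2*1 - 7)/7 = -2 + (-2 - 7)/7 = -2 + (1/7)*(-9) = -2 - 9/7 = -23/7)
c(-13) - 1*1311 = -23/7 - 1*1311 = -23/7 - 1311 = -9200/7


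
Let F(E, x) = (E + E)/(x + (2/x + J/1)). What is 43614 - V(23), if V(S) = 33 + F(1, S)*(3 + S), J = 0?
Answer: 23140315/531 ≈ 43579.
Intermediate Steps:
F(E, x) = 2*E/(x + 2/x) (F(E, x) = (E + E)/(x + (2/x + 0/1)) = (2*E)/(x + (2/x + 0*1)) = (2*E)/(x + (2/x + 0)) = (2*E)/(x + 2/x) = 2*E/(x + 2/x))
V(S) = 33 + 2*S*(3 + S)/(2 + S²) (V(S) = 33 + (2*1*S/(2 + S²))*(3 + S) = 33 + (2*S/(2 + S²))*(3 + S) = 33 + 2*S*(3 + S)/(2 + S²))
43614 - V(23) = 43614 - (66 + 6*23 + 35*23²)/(2 + 23²) = 43614 - (66 + 138 + 35*529)/(2 + 529) = 43614 - (66 + 138 + 18515)/531 = 43614 - 18719/531 = 23140315/531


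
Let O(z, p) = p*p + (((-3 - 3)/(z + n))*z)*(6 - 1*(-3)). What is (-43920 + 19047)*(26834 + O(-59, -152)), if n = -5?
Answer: -39707829279/32 ≈ -1.2409e+9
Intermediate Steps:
O(z, p) = p**2 - 54*z/(-5 + z) (O(z, p) = p*p + (((-3 - 3)/(z - 5))*z)*(6 - 1*(-3)) = p**2 + ((-6/(-5 + z))*z)*(6 + 3) = p**2 - 6*z/(-5 + z)*9 = p**2 - 54*z/(-5 + z))
(-43920 + 19047)*(26834 + O(-59, -152)) = (-43920 + 19047)*(26834 + (-54*(-59) - 5*(-152)**2 - 59*(-152)**2)/(-5 - 59)) = -24873*(26834 + (3186 - 5*23104 - 59*23104)/(-64)) = -24873*(26834 - (3186 - 115520 - 1363136)/64) = -24873*(26834 - 1/64*(-1475470)) = -24873*(26834 + 737735/32) = -24873*1596423/32 = -39707829279/32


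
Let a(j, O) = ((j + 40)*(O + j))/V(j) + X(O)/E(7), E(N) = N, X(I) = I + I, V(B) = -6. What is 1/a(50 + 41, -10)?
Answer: -14/24799 ≈ -0.00056454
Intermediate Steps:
X(I) = 2*I
a(j, O) = 2*O/7 - (40 + j)*(O + j)/6 (a(j, O) = ((j + 40)*(O + j))/(-6) + (2*O)/7 = ((40 + j)*(O + j))*(-⅙) + (2*O)*(⅐) = -(40 + j)*(O + j)/6 + 2*O/7 = 2*O/7 - (40 + j)*(O + j)/6)
1/a(50 + 41, -10) = 1/(-134/21*(-10) - 20*(50 + 41)/3 - (50 + 41)²/6 - ⅙*(-10)*(50 + 41)) = 1/(1340/21 - 20/3*91 - ⅙*91² - ⅙*(-10)*91) = 1/(1340/21 - 1820/3 - ⅙*8281 + 455/3) = 1/(1340/21 - 1820/3 - 8281/6 + 455/3) = 1/(-24799/14) = -14/24799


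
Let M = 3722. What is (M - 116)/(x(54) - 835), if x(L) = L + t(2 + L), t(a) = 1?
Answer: -601/130 ≈ -4.6231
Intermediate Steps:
x(L) = 1 + L (x(L) = L + 1 = 1 + L)
(M - 116)/(x(54) - 835) = (3722 - 116)/((1 + 54) - 835) = 3606/(55 - 835) = 3606/(-780) = 3606*(-1/780) = -601/130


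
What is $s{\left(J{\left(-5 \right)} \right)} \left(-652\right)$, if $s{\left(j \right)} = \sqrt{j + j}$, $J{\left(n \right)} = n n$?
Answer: $- 3260 \sqrt{2} \approx -4610.3$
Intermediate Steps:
$J{\left(n \right)} = n^{2}$
$s{\left(j \right)} = \sqrt{2} \sqrt{j}$ ($s{\left(j \right)} = \sqrt{2 j} = \sqrt{2} \sqrt{j}$)
$s{\left(J{\left(-5 \right)} \right)} \left(-652\right) = \sqrt{2} \sqrt{\left(-5\right)^{2}} \left(-652\right) = \sqrt{2} \sqrt{25} \left(-652\right) = \sqrt{2} \cdot 5 \left(-652\right) = 5 \sqrt{2} \left(-652\right) = - 3260 \sqrt{2}$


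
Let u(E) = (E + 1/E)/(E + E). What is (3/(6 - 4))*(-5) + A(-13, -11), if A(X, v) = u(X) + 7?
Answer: 1/338 ≈ 0.0029586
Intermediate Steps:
u(E) = (E + 1/E)/(2*E) (u(E) = (E + 1/E)/((2*E)) = (E + 1/E)*(1/(2*E)) = (E + 1/E)/(2*E))
A(X, v) = 7 + (1 + X²)/(2*X²) (A(X, v) = (1 + X²)/(2*X²) + 7 = 7 + (1 + X²)/(2*X²))
(3/(6 - 4))*(-5) + A(-13, -11) = (3/(6 - 4))*(-5) + (15/2 + (½)/(-13)²) = (3/2)*(-5) + (15/2 + (½)*(1/169)) = (3*(½))*(-5) + (15/2 + 1/338) = (3/2)*(-5) + 1268/169 = -15/2 + 1268/169 = 1/338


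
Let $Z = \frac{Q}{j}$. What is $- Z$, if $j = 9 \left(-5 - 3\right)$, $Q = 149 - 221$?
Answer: $-1$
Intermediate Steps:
$Q = -72$
$j = -72$ ($j = 9 \left(-8\right) = -72$)
$Z = 1$ ($Z = - \frac{72}{-72} = \left(-72\right) \left(- \frac{1}{72}\right) = 1$)
$- Z = \left(-1\right) 1 = -1$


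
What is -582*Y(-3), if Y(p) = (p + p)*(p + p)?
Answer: -20952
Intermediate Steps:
Y(p) = 4*p**2 (Y(p) = (2*p)*(2*p) = 4*p**2)
-582*Y(-3) = -2328*(-3)**2 = -2328*9 = -582*36 = -20952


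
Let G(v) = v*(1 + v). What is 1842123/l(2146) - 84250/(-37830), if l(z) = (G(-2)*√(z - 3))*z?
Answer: 8425/3783 + 1842123*√2143/9197756 ≈ 11.499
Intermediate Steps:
l(z) = 2*z*√(-3 + z) (l(z) = ((-2*(1 - 2))*√(z - 3))*z = ((-2*(-1))*√(-3 + z))*z = (2*√(-3 + z))*z = 2*z*√(-3 + z))
1842123/l(2146) - 84250/(-37830) = 1842123/((2*2146*√(-3 + 2146))) - 84250/(-37830) = 1842123/((2*2146*√2143)) - 84250*(-1/37830) = 1842123/((4292*√2143)) + 8425/3783 = 1842123*(√2143/9197756) + 8425/3783 = 1842123*√2143/9197756 + 8425/3783 = 8425/3783 + 1842123*√2143/9197756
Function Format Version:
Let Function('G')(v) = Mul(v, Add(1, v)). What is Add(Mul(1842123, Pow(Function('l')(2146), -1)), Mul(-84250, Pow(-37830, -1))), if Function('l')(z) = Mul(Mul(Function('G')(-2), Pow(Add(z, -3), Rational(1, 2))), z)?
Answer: Add(Rational(8425, 3783), Mul(Rational(1842123, 9197756), Pow(2143, Rational(1, 2)))) ≈ 11.499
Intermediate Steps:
Function('l')(z) = Mul(2, z, Pow(Add(-3, z), Rational(1, 2))) (Function('l')(z) = Mul(Mul(Mul(-2, Add(1, -2)), Pow(Add(z, -3), Rational(1, 2))), z) = Mul(Mul(Mul(-2, -1), Pow(Add(-3, z), Rational(1, 2))), z) = Mul(Mul(2, Pow(Add(-3, z), Rational(1, 2))), z) = Mul(2, z, Pow(Add(-3, z), Rational(1, 2))))
Add(Mul(1842123, Pow(Function('l')(2146), -1)), Mul(-84250, Pow(-37830, -1))) = Add(Mul(1842123, Pow(Mul(2, 2146, Pow(Add(-3, 2146), Rational(1, 2))), -1)), Mul(-84250, Pow(-37830, -1))) = Add(Mul(1842123, Pow(Mul(2, 2146, Pow(2143, Rational(1, 2))), -1)), Mul(-84250, Rational(-1, 37830))) = Add(Mul(1842123, Pow(Mul(4292, Pow(2143, Rational(1, 2))), -1)), Rational(8425, 3783)) = Add(Mul(1842123, Mul(Rational(1, 9197756), Pow(2143, Rational(1, 2)))), Rational(8425, 3783)) = Add(Mul(Rational(1842123, 9197756), Pow(2143, Rational(1, 2))), Rational(8425, 3783)) = Add(Rational(8425, 3783), Mul(Rational(1842123, 9197756), Pow(2143, Rational(1, 2))))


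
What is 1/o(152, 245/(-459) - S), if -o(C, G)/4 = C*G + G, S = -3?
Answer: -3/4528 ≈ -0.00066254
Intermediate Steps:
o(C, G) = -4*G - 4*C*G (o(C, G) = -4*(C*G + G) = -4*(G + C*G) = -4*G - 4*C*G)
1/o(152, 245/(-459) - S) = 1/(-4*(245/(-459) - 1*(-3))*(1 + 152)) = 1/(-4*(245*(-1/459) + 3)*153) = 1/(-4*(-245/459 + 3)*153) = 1/(-4*1132/459*153) = 1/(-4528/3) = -3/4528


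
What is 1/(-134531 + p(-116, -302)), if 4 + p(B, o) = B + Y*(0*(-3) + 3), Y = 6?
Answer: -1/134633 ≈ -7.4276e-6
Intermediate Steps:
p(B, o) = 14 + B (p(B, o) = -4 + (B + 6*(0*(-3) + 3)) = -4 + (B + 6*(0 + 3)) = -4 + (B + 6*3) = -4 + (B + 18) = -4 + (18 + B) = 14 + B)
1/(-134531 + p(-116, -302)) = 1/(-134531 + (14 - 116)) = 1/(-134531 - 102) = 1/(-134633) = -1/134633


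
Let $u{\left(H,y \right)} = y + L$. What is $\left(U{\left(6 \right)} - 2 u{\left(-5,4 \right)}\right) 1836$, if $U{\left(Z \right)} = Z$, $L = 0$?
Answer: $-3672$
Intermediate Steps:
$u{\left(H,y \right)} = y$ ($u{\left(H,y \right)} = y + 0 = y$)
$\left(U{\left(6 \right)} - 2 u{\left(-5,4 \right)}\right) 1836 = \left(6 - 8\right) 1836 = \left(-2\right) 1836 = -3672$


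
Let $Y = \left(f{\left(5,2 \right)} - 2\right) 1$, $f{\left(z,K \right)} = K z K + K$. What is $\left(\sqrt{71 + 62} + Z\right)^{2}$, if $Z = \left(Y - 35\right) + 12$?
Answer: $\left(3 - \sqrt{133}\right)^{2} \approx 72.805$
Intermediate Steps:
$f{\left(z,K \right)} = K + z K^{2}$ ($f{\left(z,K \right)} = z K^{2} + K = K + z K^{2}$)
$Y = 20$ ($Y = \left(2 \left(1 + 2 \cdot 5\right) - 2\right) 1 = \left(2 \left(1 + 10\right) - 2\right) 1 = \left(2 \cdot 11 - 2\right) 1 = \left(22 - 2\right) 1 = 20 \cdot 1 = 20$)
$Z = -3$ ($Z = \left(20 - 35\right) + 12 = -15 + 12 = -3$)
$\left(\sqrt{71 + 62} + Z\right)^{2} = \left(\sqrt{71 + 62} - 3\right)^{2} = \left(\sqrt{133} - 3\right)^{2} = \left(-3 + \sqrt{133}\right)^{2}$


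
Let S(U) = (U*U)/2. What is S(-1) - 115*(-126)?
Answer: 28981/2 ≈ 14491.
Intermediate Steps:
S(U) = U**2/2 (S(U) = U**2*(1/2) = U**2/2)
S(-1) - 115*(-126) = (1/2)*(-1)**2 - 115*(-126) = (1/2)*1 + 14490 = 1/2 + 14490 = 28981/2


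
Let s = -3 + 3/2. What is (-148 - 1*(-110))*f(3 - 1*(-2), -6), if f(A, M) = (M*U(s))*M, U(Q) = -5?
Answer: 6840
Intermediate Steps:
s = -3/2 (s = -3 + 3*(1/2) = -3 + 3/2 = -3/2 ≈ -1.5000)
f(A, M) = -5*M**2 (f(A, M) = (M*(-5))*M = (-5*M)*M = -5*M**2)
(-148 - 1*(-110))*f(3 - 1*(-2), -6) = (-148 - 1*(-110))*(-5*(-6)**2) = (-148 + 110)*(-5*36) = -38*(-180) = 6840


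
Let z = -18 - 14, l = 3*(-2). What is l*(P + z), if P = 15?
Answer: 102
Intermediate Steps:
l = -6
z = -32
l*(P + z) = -6*(15 - 32) = -6*(-17) = 102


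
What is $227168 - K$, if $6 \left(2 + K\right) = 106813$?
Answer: $\frac{1256207}{6} \approx 2.0937 \cdot 10^{5}$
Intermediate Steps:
$K = \frac{106801}{6}$ ($K = -2 + \frac{1}{6} \cdot 106813 = -2 + \frac{106813}{6} = \frac{106801}{6} \approx 17800.0$)
$227168 - K = 227168 - \frac{106801}{6} = \frac{1256207}{6}$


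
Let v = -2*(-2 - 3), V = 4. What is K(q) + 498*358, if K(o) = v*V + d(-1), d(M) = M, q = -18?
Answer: 178323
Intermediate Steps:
v = 10 (v = -2*(-5) = 10)
K(o) = 39 (K(o) = 10*4 - 1 = 40 - 1 = 39)
K(q) + 498*358 = 39 + 498*358 = 39 + 178284 = 178323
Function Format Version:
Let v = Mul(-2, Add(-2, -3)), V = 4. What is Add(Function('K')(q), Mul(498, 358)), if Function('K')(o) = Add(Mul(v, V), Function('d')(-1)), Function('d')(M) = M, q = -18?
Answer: 178323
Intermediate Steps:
v = 10 (v = Mul(-2, -5) = 10)
Function('K')(o) = 39 (Function('K')(o) = Add(Mul(10, 4), -1) = Add(40, -1) = 39)
Add(Function('K')(q), Mul(498, 358)) = Add(39, Mul(498, 358)) = Add(39, 178284) = 178323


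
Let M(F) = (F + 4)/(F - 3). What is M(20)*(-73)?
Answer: -1752/17 ≈ -103.06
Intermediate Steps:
M(F) = (4 + F)/(-3 + F)
M(20)*(-73) = ((4 + 20)/(-3 + 20))*(-73) = (24/17)*(-73) = -1752/17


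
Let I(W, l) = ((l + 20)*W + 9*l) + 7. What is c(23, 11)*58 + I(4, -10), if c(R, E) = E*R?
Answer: 14631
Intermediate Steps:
I(W, l) = 7 + 9*l + W*(20 + l) (I(W, l) = ((20 + l)*W + 9*l) + 7 = (W*(20 + l) + 9*l) + 7 = (9*l + W*(20 + l)) + 7 = 7 + 9*l + W*(20 + l))
c(23, 11)*58 + I(4, -10) = (11*23)*58 + (7 + 9*(-10) + 20*4 + 4*(-10)) = 253*58 + (7 - 90 + 80 - 40) = 14674 - 43 = 14631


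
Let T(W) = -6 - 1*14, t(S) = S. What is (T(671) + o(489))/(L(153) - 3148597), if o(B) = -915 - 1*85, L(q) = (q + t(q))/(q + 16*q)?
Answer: 5780/17842049 ≈ 0.00032395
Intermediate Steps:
L(q) = 2/17 (L(q) = (q + q)/(q + 16*q) = (2*q)/((17*q)) = (2*q)*(1/(17*q)) = 2/17)
o(B) = -1000 (o(B) = -915 - 85 = -1000)
T(W) = -20 (T(W) = -6 - 14 = -20)
(T(671) + o(489))/(L(153) - 3148597) = (-20 - 1000)/(2/17 - 3148597) = -1020/(-53526147/17) = -1020*(-17/53526147) = 5780/17842049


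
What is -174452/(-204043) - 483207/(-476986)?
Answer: 181806167573/97325654398 ≈ 1.8680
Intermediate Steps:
-174452/(-204043) - 483207/(-476986) = -174452*(-1/204043) - 483207*(-1/476986) = 174452/204043 + 483207/476986 = 181806167573/97325654398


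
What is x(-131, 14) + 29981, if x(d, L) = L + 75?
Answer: 30070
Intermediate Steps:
x(d, L) = 75 + L
x(-131, 14) + 29981 = (75 + 14) + 29981 = 89 + 29981 = 30070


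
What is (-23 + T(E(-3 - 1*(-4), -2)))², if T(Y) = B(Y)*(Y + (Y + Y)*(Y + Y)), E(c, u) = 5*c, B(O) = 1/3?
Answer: 144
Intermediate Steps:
B(O) = ⅓
T(Y) = Y/3 + 4*Y²/3 (T(Y) = (Y + (Y + Y)*(Y + Y))/3 = (Y + (2*Y)*(2*Y))/3 = (Y + 4*Y²)/3 = Y/3 + 4*Y²/3)
(-23 + T(E(-3 - 1*(-4), -2)))² = (-23 + (5*(-3 - 1*(-4)))*(1 + 4*(5*(-3 - 1*(-4))))/3)² = (-23 + (5*(-3 + 4))*(1 + 4*(5*(-3 + 4)))/3)² = (-23 + (5*1)*(1 + 4*(5*1))/3)² = (-23 + (⅓)*5*(1 + 4*5))² = (-23 + (⅓)*5*(1 + 20))² = (-23 + (⅓)*5*21)² = (-23 + 35)² = 12² = 144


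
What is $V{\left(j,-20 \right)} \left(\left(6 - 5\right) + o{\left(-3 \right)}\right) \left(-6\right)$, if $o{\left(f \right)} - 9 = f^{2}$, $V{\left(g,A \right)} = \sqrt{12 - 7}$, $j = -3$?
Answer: $- 114 \sqrt{5} \approx -254.91$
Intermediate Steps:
$V{\left(g,A \right)} = \sqrt{5}$
$o{\left(f \right)} = 9 + f^{2}$
$V{\left(j,-20 \right)} \left(\left(6 - 5\right) + o{\left(-3 \right)}\right) \left(-6\right) = \sqrt{5} \left(\left(6 - 5\right) + \left(9 + \left(-3\right)^{2}\right)\right) \left(-6\right) = \sqrt{5} \left(1 + \left(9 + 9\right)\right) \left(-6\right) = \sqrt{5} \left(1 + 18\right) \left(-6\right) = \sqrt{5} \cdot 19 \left(-6\right) = \sqrt{5} \left(-114\right) = - 114 \sqrt{5}$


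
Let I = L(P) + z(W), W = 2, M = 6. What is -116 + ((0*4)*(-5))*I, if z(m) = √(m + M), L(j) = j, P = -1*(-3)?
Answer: -116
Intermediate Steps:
P = 3
z(m) = √(6 + m) (z(m) = √(m + 6) = √(6 + m))
I = 3 + 2*√2 (I = 3 + √(6 + 2) = 3 + √8 = 3 + 2*√2 ≈ 5.8284)
-116 + ((0*4)*(-5))*I = -116 + ((0*4)*(-5))*(3 + 2*√2) = -116 + (0*(-5))*(3 + 2*√2) = -116 + 0*(3 + 2*√2) = -116 + 0 = -116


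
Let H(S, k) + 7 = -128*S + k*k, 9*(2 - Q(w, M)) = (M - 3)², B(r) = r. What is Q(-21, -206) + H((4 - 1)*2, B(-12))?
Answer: -49342/9 ≈ -5482.4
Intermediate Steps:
Q(w, M) = 2 - (-3 + M)²/9 (Q(w, M) = 2 - (M - 3)²/9 = 2 - (-3 + M)²/9)
H(S, k) = -7 + k² - 128*S (H(S, k) = -7 + (-128*S + k*k) = -7 + (-128*S + k²) = -7 + (k² - 128*S) = -7 + k² - 128*S)
Q(-21, -206) + H((4 - 1)*2, B(-12)) = (2 - (-3 - 206)²/9) + (-7 + (-12)² - 128*(4 - 1)*2) = (2 - ⅑*(-209)²) + (-7 + 144 - 384*2) = (2 - ⅑*43681) + (-7 + 144 - 128*6) = (2 - 43681/9) + (-7 + 144 - 768) = -43663/9 - 631 = -49342/9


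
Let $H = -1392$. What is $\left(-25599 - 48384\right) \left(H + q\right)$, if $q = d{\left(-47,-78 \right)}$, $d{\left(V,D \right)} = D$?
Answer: $108755010$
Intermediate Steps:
$q = -78$
$\left(-25599 - 48384\right) \left(H + q\right) = \left(-25599 - 48384\right) \left(-1392 - 78\right) = \left(-73983\right) \left(-1470\right) = 108755010$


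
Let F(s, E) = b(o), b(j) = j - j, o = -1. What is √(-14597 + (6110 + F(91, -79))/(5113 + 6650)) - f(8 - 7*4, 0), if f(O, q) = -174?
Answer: 174 + 7*I*√4579792043/3921 ≈ 174.0 + 120.82*I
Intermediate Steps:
b(j) = 0
F(s, E) = 0
√(-14597 + (6110 + F(91, -79))/(5113 + 6650)) - f(8 - 7*4, 0) = √(-14597 + (6110 + 0)/(5113 + 6650)) - 1*(-174) = √(-14597 + 6110/11763) + 174 = √(-171698401/11763) + 174 = 7*I*√4579792043/3921 + 174 = 174 + 7*I*√4579792043/3921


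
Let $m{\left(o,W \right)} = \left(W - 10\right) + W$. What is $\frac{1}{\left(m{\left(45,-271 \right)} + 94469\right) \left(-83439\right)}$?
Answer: $- \frac{1}{7836340563} \approx -1.2761 \cdot 10^{-10}$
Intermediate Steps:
$m{\left(o,W \right)} = -10 + 2 W$ ($m{\left(o,W \right)} = \left(-10 + W\right) + W = -10 + 2 W$)
$\frac{1}{\left(m{\left(45,-271 \right)} + 94469\right) \left(-83439\right)} = \frac{1}{\left(\left(-10 + 2 \left(-271\right)\right) + 94469\right) \left(-83439\right)} = \frac{1}{\left(-10 - 542\right) + 94469} \left(- \frac{1}{83439}\right) = \frac{1}{-552 + 94469} \left(- \frac{1}{83439}\right) = \frac{1}{93917} \left(- \frac{1}{83439}\right) = - \frac{1}{7836340563}$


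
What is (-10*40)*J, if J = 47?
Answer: -18800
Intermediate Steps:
(-10*40)*J = -10*40*47 = -400*47 = -18800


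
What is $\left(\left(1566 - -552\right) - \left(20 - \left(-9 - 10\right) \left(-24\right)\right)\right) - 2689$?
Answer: $-135$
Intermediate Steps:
$\left(\left(1566 - -552\right) - \left(20 - \left(-9 - 10\right) \left(-24\right)\right)\right) - 2689 = \left(\left(1566 + 552\right) - -436\right) - 2689 = \left(2118 + \left(-20 + 456\right)\right) - 2689 = \left(2118 + 436\right) - 2689 = 2554 - 2689 = -135$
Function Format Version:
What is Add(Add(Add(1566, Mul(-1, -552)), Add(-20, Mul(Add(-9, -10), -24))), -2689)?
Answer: -135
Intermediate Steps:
Add(Add(Add(1566, Mul(-1, -552)), Add(-20, Mul(Add(-9, -10), -24))), -2689) = Add(Add(Add(1566, 552), Add(-20, Mul(-19, -24))), -2689) = Add(Add(2118, Add(-20, 456)), -2689) = Add(Add(2118, 436), -2689) = Add(2554, -2689) = -135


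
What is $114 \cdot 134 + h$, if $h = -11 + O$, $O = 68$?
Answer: $15333$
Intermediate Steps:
$h = 57$ ($h = -11 + 68 = 57$)
$114 \cdot 134 + h = 114 \cdot 134 + 57 = 15276 + 57 = 15333$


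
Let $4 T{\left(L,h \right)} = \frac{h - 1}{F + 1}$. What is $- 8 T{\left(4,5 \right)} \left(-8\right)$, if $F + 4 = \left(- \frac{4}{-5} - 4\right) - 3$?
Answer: $- \frac{160}{23} \approx -6.9565$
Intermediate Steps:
$F = - \frac{51}{5}$ ($F = -4 - \left(7 - \frac{4}{5}\right) = -4 - \frac{31}{5} = - \frac{51}{5} \approx -10.2$)
$T{\left(L,h \right)} = \frac{5}{184} - \frac{5 h}{184}$ ($T{\left(L,h \right)} = \frac{\left(h - 1\right) \frac{1}{- \frac{51}{5} + 1}}{4} = \frac{\left(-1 + h\right) \frac{1}{- \frac{46}{5}}}{4} = \frac{\left(-1 + h\right) \left(- \frac{5}{46}\right)}{4} = \frac{\frac{5}{46} - \frac{5 h}{46}}{4} = \frac{5}{184} - \frac{5 h}{184}$)
$- 8 T{\left(4,5 \right)} \left(-8\right) = - 8 \left(\frac{5}{184} - \frac{25}{184}\right) \left(-8\right) = \left(-8\right) \left(- \frac{5}{46}\right) \left(-8\right) = \frac{20}{23} \left(-8\right) = - \frac{160}{23}$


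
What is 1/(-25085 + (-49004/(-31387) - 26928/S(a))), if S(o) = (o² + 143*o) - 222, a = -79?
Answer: -82830293/2077245983781 ≈ -3.9875e-5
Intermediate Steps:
S(o) = -222 + o² + 143*o
1/(-25085 + (-49004/(-31387) - 26928/S(a))) = 1/(-25085 + (-49004/(-31387) - 26928/(-222 + (-79)² + 143*(-79)))) = 1/(-25085 + (-49004*(-1/31387) - 26928/(-222 + 6241 - 11297))) = 1/(-25085 + (49004/31387 - 26928/(-5278))) = 1/(-25085 + (49004/31387 - 26928*(-1/5278))) = 1/(-25085 + (49004/31387 + 13464/2639)) = 1/(-25085 + 551916124/82830293) = 1/(-2077245983781/82830293) = -82830293/2077245983781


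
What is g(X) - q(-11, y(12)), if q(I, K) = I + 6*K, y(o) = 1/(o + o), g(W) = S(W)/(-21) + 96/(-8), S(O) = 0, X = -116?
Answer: -5/4 ≈ -1.2500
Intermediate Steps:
g(W) = -12 (g(W) = 0/(-21) + 96/(-8) = 0*(-1/21) + 96*(-⅛) = 0 - 12 = -12)
y(o) = 1/(2*o)
g(X) - q(-11, y(12)) = -12 - (-11 + 6*((½)/12)) = -12 - (-11 + 6*((½)*(1/12))) = -12 - (-11 + 6*(1/24)) = -12 - (-11 + ¼) = -12 - 1*(-43/4) = -12 + 43/4 = -5/4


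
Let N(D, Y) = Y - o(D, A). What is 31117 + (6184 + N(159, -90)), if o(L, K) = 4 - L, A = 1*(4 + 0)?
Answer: 37366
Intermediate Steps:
A = 4 (A = 1*4 = 4)
N(D, Y) = -4 + D + Y (N(D, Y) = Y - (4 - D) = Y + (-4 + D) = -4 + D + Y)
31117 + (6184 + N(159, -90)) = 31117 + (6184 + (-4 + 159 - 90)) = 31117 + (6184 + 65) = 31117 + 6249 = 37366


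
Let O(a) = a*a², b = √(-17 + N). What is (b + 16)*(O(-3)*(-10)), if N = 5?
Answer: 4320 + 540*I*√3 ≈ 4320.0 + 935.31*I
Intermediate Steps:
b = 2*I*√3 (b = √(-17 + 5) = √(-12) = 2*I*√3 ≈ 3.4641*I)
O(a) = a³
(b + 16)*(O(-3)*(-10)) = (2*I*√3 + 16)*((-3)³*(-10)) = (16 + 2*I*√3)*(-27*(-10)) = (16 + 2*I*√3)*270 = 4320 + 540*I*√3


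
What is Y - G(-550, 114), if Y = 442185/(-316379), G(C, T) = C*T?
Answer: 19836521115/316379 ≈ 62699.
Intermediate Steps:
Y = -442185/316379 (Y = 442185*(-1/316379) = -442185/316379 ≈ -1.3976)
Y - G(-550, 114) = -442185/316379 - (-550)*114 = -442185/316379 - 1*(-62700) = -442185/316379 + 62700 = 19836521115/316379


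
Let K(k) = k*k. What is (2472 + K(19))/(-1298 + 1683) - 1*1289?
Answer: -493432/385 ≈ -1281.6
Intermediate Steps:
K(k) = k²
(2472 + K(19))/(-1298 + 1683) - 1*1289 = (2472 + 19²)/(-1298 + 1683) - 1*1289 = (2472 + 361)/385 - 1289 = 2833*(1/385) - 1289 = 2833/385 - 1289 = -493432/385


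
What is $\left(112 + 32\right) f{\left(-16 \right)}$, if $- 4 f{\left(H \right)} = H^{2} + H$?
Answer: $-8640$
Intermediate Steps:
$f{\left(H \right)} = - \frac{H}{4} - \frac{H^{2}}{4}$ ($f{\left(H \right)} = - \frac{H^{2} + H}{4} = - \frac{H + H^{2}}{4} = - \frac{H}{4} - \frac{H^{2}}{4}$)
$\left(112 + 32\right) f{\left(-16 \right)} = \left(112 + 32\right) \left(\left(- \frac{1}{4}\right) \left(-16\right) \left(1 - 16\right)\right) = 144 \left(\left(- \frac{1}{4}\right) \left(-16\right) \left(-15\right)\right) = 144 \left(-60\right) = -8640$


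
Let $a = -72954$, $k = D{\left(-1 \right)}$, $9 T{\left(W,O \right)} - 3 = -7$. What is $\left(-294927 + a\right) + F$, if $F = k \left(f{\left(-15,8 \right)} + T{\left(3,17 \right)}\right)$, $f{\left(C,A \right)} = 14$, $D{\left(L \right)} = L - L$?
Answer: $-367881$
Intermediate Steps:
$D{\left(L \right)} = 0$
$T{\left(W,O \right)} = - \frac{4}{9}$ ($T{\left(W,O \right)} = \frac{1}{3} + \frac{1}{9} \left(-7\right) = \frac{1}{3} - \frac{7}{9} = - \frac{4}{9}$)
$k = 0$
$F = 0$ ($F = 0 \left(14 - \frac{4}{9}\right) = 0 \cdot \frac{122}{9} = 0$)
$\left(-294927 + a\right) + F = \left(-294927 - 72954\right) + 0 = -367881 + 0 = -367881$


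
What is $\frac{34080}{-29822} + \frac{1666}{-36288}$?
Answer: $- \frac{45942089}{38649312} \approx -1.1887$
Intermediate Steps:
$\frac{34080}{-29822} + \frac{1666}{-36288} = 34080 \left(- \frac{1}{29822}\right) + 1666 \left(- \frac{1}{36288}\right) = - \frac{17040}{14911} - \frac{119}{2592} = - \frac{45942089}{38649312}$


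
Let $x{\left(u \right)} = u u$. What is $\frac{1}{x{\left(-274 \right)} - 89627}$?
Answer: $- \frac{1}{14551} \approx -6.8724 \cdot 10^{-5}$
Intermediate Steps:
$x{\left(u \right)} = u^{2}$
$\frac{1}{x{\left(-274 \right)} - 89627} = \frac{1}{\left(-274\right)^{2} - 89627} = \frac{1}{75076 - 89627} = \frac{1}{-14551} = - \frac{1}{14551}$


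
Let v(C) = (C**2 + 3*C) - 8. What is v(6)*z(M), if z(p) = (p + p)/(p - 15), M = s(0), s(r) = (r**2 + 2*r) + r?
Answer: 0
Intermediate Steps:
v(C) = -8 + C**2 + 3*C
s(r) = r**2 + 3*r
M = 0 (M = 0*(3 + 0) = 0*3 = 0)
z(p) = 2*p/(-15 + p) (z(p) = (2*p)/(-15 + p) = 2*p/(-15 + p))
v(6)*z(M) = (-8 + 6**2 + 3*6)*(2*0/(-15 + 0)) = (-8 + 36 + 18)*(2*0/(-15)) = 46*(2*0*(-1/15)) = 46*0 = 0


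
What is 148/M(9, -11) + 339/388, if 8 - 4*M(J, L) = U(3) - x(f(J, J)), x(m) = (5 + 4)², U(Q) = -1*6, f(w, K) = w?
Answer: 261901/36860 ≈ 7.1053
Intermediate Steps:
U(Q) = -6
x(m) = 81 (x(m) = 9² = 81)
M(J, L) = 95/4 (M(J, L) = 2 - (-6 - 1*81)/4 = 2 - (-6 - 81)/4 = 2 - ¼*(-87) = 2 + 87/4 = 95/4)
148/M(9, -11) + 339/388 = 148/(95/4) + 339/388 = 148*(4/95) + 339*(1/388) = 592/95 + 339/388 = 261901/36860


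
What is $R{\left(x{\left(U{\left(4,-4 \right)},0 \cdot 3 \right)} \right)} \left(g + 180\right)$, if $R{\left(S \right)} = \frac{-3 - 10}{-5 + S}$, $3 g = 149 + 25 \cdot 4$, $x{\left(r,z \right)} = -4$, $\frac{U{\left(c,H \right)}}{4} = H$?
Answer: $\frac{3419}{9} \approx 379.89$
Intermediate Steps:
$U{\left(c,H \right)} = 4 H$
$g = 83$ ($g = \frac{149 + 25 \cdot 4}{3} = \frac{149 + 100}{3} = \frac{1}{3} \cdot 249 = 83$)
$R{\left(S \right)} = - \frac{13}{-5 + S}$
$R{\left(x{\left(U{\left(4,-4 \right)},0 \cdot 3 \right)} \right)} \left(g + 180\right) = - \frac{13}{-5 - 4} \left(83 + 180\right) = - \frac{13}{-9} \cdot 263 = \left(-13\right) \left(- \frac{1}{9}\right) 263 = \frac{13}{9} \cdot 263 = \frac{3419}{9}$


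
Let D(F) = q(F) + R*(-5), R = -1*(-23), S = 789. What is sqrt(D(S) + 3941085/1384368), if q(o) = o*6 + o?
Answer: sqrt(72012162575863)/115364 ≈ 73.558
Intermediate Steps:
q(o) = 7*o (q(o) = 6*o + o = 7*o)
R = 23
D(F) = -115 + 7*F (D(F) = 7*F + 23*(-5) = 7*F - 115 = -115 + 7*F)
sqrt(D(S) + 3941085/1384368) = sqrt((-115 + 7*789) + 3941085/1384368) = sqrt((-115 + 5523) + 3941085*(1/1384368)) = sqrt(5408 + 1313695/461456) = sqrt(2496867743/461456) = sqrt(72012162575863)/115364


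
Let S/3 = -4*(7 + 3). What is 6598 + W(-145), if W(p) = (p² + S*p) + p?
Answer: 44878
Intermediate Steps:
S = -120 (S = 3*(-4*(7 + 3)) = 3*(-4*10) = 3*(-40) = -120)
W(p) = p² - 119*p (W(p) = (p² - 120*p) + p = p² - 119*p)
6598 + W(-145) = 6598 - 145*(-119 - 145) = 6598 - 145*(-264) = 6598 + 38280 = 44878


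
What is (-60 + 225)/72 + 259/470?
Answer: 16033/5640 ≈ 2.8427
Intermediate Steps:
(-60 + 225)/72 + 259/470 = 165*(1/72) + 259*(1/470) = 55/24 + 259/470 = 16033/5640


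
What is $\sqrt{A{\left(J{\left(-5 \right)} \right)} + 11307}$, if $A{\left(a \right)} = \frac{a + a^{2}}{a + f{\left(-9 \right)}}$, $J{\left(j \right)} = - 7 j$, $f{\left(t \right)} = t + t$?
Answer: $\frac{11 \sqrt{27183}}{17} \approx 106.68$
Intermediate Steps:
$f{\left(t \right)} = 2 t$
$A{\left(a \right)} = \frac{a + a^{2}}{-18 + a}$ ($A{\left(a \right)} = \frac{a + a^{2}}{a + 2 \left(-9\right)} = \frac{a + a^{2}}{a - 18} = \frac{a + a^{2}}{-18 + a}$)
$\sqrt{A{\left(J{\left(-5 \right)} \right)} + 11307} = \sqrt{\frac{\left(-7\right) \left(-5\right) \left(1 - -35\right)}{-18 - -35} + 11307} = \sqrt{\frac{35 \left(1 + 35\right)}{-18 + 35} + 11307} = \sqrt{35 \cdot \frac{1}{17} \cdot 36 + 11307} = \sqrt{\frac{1260}{17} + 11307} = \sqrt{\frac{193479}{17}} = \frac{11 \sqrt{27183}}{17}$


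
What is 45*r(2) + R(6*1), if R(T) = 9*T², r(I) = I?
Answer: 414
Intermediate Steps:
45*r(2) + R(6*1) = 45*2 + 9*(6*1)² = 90 + 9*6² = 90 + 9*36 = 90 + 324 = 414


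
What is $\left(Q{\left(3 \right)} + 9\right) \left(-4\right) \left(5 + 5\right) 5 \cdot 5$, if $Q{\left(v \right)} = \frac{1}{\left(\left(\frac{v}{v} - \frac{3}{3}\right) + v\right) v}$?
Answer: $- \frac{82000}{9} \approx -9111.1$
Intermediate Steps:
$Q{\left(v \right)} = \frac{1}{v^{2}}$ ($Q{\left(v \right)} = \frac{1}{\left(\left(1 - 1\right) + v\right) v} = \frac{1}{\left(0 + v\right) v} = \frac{1}{v v} = \frac{1}{v^{2}}$)
$\left(Q{\left(3 \right)} + 9\right) \left(-4\right) \left(5 + 5\right) 5 \cdot 5 = \left(\frac{1}{9} + 9\right) \left(-4\right) \left(5 + 5\right) 5 \cdot 5 = \left(\frac{1}{9} + 9\right) \left(-4\right) 10 \cdot 5 \cdot 5 = \frac{82}{9} \left(-4\right) 50 \cdot 5 = \left(- \frac{328}{9}\right) 250 = - \frac{82000}{9}$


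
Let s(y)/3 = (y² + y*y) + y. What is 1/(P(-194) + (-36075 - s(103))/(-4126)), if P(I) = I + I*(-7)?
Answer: 2063/2451351 ≈ 0.00084158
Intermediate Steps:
s(y) = 3*y + 6*y² (s(y) = 3*((y² + y*y) + y) = 3*((y² + y²) + y) = 3*(2*y² + y) = 3*(y + 2*y²) = 3*y + 6*y²)
P(I) = -6*I (P(I) = I - 7*I = -6*I)
1/(P(-194) + (-36075 - s(103))/(-4126)) = 1/(-6*(-194) + (-36075 - 3*103*(1 + 2*103))/(-4126)) = 1/(1164 + (-36075 - 3*103*(1 + 206))*(-1/4126)) = 1/(1164 + (-36075 - 3*103*207)*(-1/4126)) = 1/(1164 + (-36075 - 1*63963)*(-1/4126)) = 1/(1164 + (-36075 - 63963)*(-1/4126)) = 1/(1164 - 100038*(-1/4126)) = 1/(1164 + 50019/2063) = 1/(2451351/2063) = 2063/2451351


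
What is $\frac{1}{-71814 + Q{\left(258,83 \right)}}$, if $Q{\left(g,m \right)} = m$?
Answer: $- \frac{1}{71731} \approx -1.3941 \cdot 10^{-5}$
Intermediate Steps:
$\frac{1}{-71814 + Q{\left(258,83 \right)}} = \frac{1}{-71814 + 83} = \frac{1}{-71731} = - \frac{1}{71731}$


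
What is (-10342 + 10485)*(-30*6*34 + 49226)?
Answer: 6164158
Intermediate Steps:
(-10342 + 10485)*(-30*6*34 + 49226) = 143*(-180*34 + 49226) = 143*(-6120 + 49226) = 143*43106 = 6164158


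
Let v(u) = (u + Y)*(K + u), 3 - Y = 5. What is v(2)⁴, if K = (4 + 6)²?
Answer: 0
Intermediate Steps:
Y = -2 (Y = 3 - 1*5 = 3 - 5 = -2)
K = 100 (K = 10² = 100)
v(u) = (-2 + u)*(100 + u) (v(u) = (u - 2)*(100 + u) = (-2 + u)*(100 + u))
v(2)⁴ = (-200 + 2² + 98*2)⁴ = (-200 + 4 + 196)⁴ = 0⁴ = 0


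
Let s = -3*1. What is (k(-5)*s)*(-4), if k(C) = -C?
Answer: 60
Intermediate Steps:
s = -3
(k(-5)*s)*(-4) = (-1*(-5)*(-3))*(-4) = (5*(-3))*(-4) = -15*(-4) = 60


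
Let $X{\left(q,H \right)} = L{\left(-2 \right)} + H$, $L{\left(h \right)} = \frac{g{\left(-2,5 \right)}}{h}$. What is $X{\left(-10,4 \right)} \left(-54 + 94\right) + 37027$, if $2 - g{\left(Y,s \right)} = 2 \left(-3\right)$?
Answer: $37027$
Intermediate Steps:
$g{\left(Y,s \right)} = 8$ ($g{\left(Y,s \right)} = 2 - 2 \left(-3\right) = 2 - -6 = 2 + 6 = 8$)
$L{\left(h \right)} = \frac{8}{h}$
$X{\left(q,H \right)} = -4 + H$ ($X{\left(q,H \right)} = \frac{8}{-2} + H = 8 \left(- \frac{1}{2}\right) + H = -4 + H$)
$X{\left(-10,4 \right)} \left(-54 + 94\right) + 37027 = \left(-4 + 4\right) \left(-54 + 94\right) + 37027 = 0 \cdot 40 + 37027 = 0 + 37027 = 37027$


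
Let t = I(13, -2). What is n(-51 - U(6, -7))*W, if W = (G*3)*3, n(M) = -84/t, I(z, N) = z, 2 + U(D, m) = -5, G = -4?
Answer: 3024/13 ≈ 232.62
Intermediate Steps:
U(D, m) = -7 (U(D, m) = -2 - 5 = -7)
t = 13
n(M) = -84/13
W = -36 (W = -4*3*3 = -12*3 = -36)
n(-51 - U(6, -7))*W = -84/13*(-36) = 3024/13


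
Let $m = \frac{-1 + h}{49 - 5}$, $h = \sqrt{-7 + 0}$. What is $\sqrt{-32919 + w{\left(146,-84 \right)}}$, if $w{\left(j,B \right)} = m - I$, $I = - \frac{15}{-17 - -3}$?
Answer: $\frac{\sqrt{-780732953 + 539 i \sqrt{7}}}{154} \approx 0.00016571 + 181.44 i$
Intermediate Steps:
$h = i \sqrt{7}$ ($h = \sqrt{-7} = i \sqrt{7} \approx 2.6458 i$)
$m = - \frac{1}{44} + \frac{i \sqrt{7}}{44}$ ($m = \frac{-1 + i \sqrt{7}}{49 - 5} = \frac{-1 + i \sqrt{7}}{44} = \left(-1 + i \sqrt{7}\right) \frac{1}{44} = - \frac{1}{44} + \frac{i \sqrt{7}}{44} \approx -0.022727 + 0.060131 i$)
$I = \frac{15}{14}$ ($I = - \frac{15}{-17 + 3} = - \frac{15}{-14} = \left(-15\right) \left(- \frac{1}{14}\right) = \frac{15}{14} \approx 1.0714$)
$w{\left(j,B \right)} = - \frac{337}{308} + \frac{i \sqrt{7}}{44}$ ($w{\left(j,B \right)} = \left(- \frac{1}{44} + \frac{i \sqrt{7}}{44}\right) - \frac{15}{14} = - \frac{337}{308} + \frac{i \sqrt{7}}{44}$)
$\sqrt{-32919 + w{\left(146,-84 \right)}} = \sqrt{-32919 - \left(\frac{337}{308} - \frac{i \sqrt{7}}{44}\right)} = \sqrt{- \frac{10139389}{308} + \frac{i \sqrt{7}}{44}}$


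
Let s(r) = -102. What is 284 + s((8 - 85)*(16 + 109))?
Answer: 182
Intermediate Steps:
284 + s((8 - 85)*(16 + 109)) = 284 - 102 = 182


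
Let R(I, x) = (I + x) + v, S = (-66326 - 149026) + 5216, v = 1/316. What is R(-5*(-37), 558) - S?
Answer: 66637765/316 ≈ 2.1088e+5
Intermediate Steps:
v = 1/316 ≈ 0.0031646
S = -210136 (S = -215352 + 5216 = -210136)
R(I, x) = 1/316 + I + x (R(I, x) = (I + x) + 1/316 = 1/316 + I + x)
R(-5*(-37), 558) - S = (1/316 - 5*(-37) + 558) - 1*(-210136) = (1/316 + 185 + 558) + 210136 = 234789/316 + 210136 = 66637765/316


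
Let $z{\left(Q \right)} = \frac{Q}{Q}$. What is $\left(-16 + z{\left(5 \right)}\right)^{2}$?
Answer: $225$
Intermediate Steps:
$z{\left(Q \right)} = 1$
$\left(-16 + z{\left(5 \right)}\right)^{2} = \left(-16 + 1\right)^{2} = \left(-15\right)^{2} = 225$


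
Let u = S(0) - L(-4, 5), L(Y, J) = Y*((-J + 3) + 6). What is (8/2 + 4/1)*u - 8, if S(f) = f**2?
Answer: 120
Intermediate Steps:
L(Y, J) = Y*(9 - J) (L(Y, J) = Y*((3 - J) + 6) = Y*(9 - J))
u = 16 (u = 0**2 - (-4)*(9 - 1*5) = 0 - (-4)*(9 - 5) = 0 - (-4)*4 = 0 - 1*(-16) = 0 + 16 = 16)
(8/2 + 4/1)*u - 8 = (8/2 + 4/1)*16 - 8 = (8*(1/2) + 4*1)*16 - 8 = (4 + 4)*16 - 8 = 8*16 - 8 = 128 - 8 = 120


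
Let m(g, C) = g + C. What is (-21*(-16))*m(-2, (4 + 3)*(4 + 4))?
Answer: 18144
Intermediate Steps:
m(g, C) = C + g
(-21*(-16))*m(-2, (4 + 3)*(4 + 4)) = (-21*(-16))*((4 + 3)*(4 + 4) - 2) = 336*(7*8 - 2) = 336*(56 - 2) = 336*54 = 18144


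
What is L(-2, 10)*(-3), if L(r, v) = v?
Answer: -30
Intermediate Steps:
L(-2, 10)*(-3) = 10*(-3) = -30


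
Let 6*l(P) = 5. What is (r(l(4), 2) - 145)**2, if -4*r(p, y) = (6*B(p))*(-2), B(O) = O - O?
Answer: 21025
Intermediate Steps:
l(P) = 5/6 (l(P) = (1/6)*5 = 5/6)
B(O) = 0
r(p, y) = 0 (r(p, y) = -6*0*(-2)/4 = -0*(-2) = -1/4*0 = 0)
(r(l(4), 2) - 145)**2 = (0 - 145)**2 = (-145)**2 = 21025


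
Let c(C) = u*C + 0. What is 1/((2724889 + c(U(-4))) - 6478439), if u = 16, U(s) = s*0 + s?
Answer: -1/3753614 ≈ -2.6641e-7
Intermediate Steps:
U(s) = s (U(s) = 0 + s = s)
c(C) = 16*C (c(C) = 16*C + 0 = 16*C)
1/((2724889 + c(U(-4))) - 6478439) = 1/((2724889 + 16*(-4)) - 6478439) = 1/((2724889 - 64) - 6478439) = 1/(2724825 - 6478439) = 1/(-3753614) = -1/3753614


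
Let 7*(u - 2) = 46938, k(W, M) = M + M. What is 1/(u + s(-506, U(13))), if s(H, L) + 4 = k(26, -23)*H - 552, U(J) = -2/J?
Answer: 7/205992 ≈ 3.3982e-5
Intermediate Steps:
k(W, M) = 2*M
u = 46952/7 (u = 2 + (⅐)*46938 = 2 + 46938/7 = 46952/7 ≈ 6707.4)
s(H, L) = -556 - 46*H (s(H, L) = -4 + ((2*(-23))*H - 552) = -4 + (-46*H - 552) = -4 + (-552 - 46*H) = -556 - 46*H)
1/(u + s(-506, U(13))) = 1/(46952/7 + (-556 - 46*(-506))) = 1/(46952/7 + (-556 + 23276)) = 1/(46952/7 + 22720) = 1/(205992/7) = 7/205992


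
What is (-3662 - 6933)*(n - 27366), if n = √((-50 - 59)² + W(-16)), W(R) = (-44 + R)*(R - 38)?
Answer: 289942770 - 10595*√15121 ≈ 2.8864e+8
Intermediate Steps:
W(R) = (-44 + R)*(-38 + R)
n = √15121 (n = √((-50 - 59)² + (1672 + (-16)² - 82*(-16))) = √((-109)² + (1672 + 256 + 1312)) = √(11881 + 3240) = √15121 ≈ 122.97)
(-3662 - 6933)*(n - 27366) = (-3662 - 6933)*(√15121 - 27366) = -10595*(-27366 + √15121) = 289942770 - 10595*√15121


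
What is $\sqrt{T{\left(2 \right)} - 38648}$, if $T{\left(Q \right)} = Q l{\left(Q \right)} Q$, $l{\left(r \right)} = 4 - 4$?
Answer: $2 i \sqrt{9662} \approx 196.59 i$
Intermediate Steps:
$l{\left(r \right)} = 0$ ($l{\left(r \right)} = 4 - 4 = 0$)
$T{\left(Q \right)} = 0$ ($T{\left(Q \right)} = Q 0 Q = 0 Q = 0$)
$\sqrt{T{\left(2 \right)} - 38648} = \sqrt{0 - 38648} = \sqrt{-38648} = 2 i \sqrt{9662}$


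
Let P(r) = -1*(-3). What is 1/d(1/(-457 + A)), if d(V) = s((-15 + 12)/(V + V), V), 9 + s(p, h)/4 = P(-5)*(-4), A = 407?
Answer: -1/84 ≈ -0.011905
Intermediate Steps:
P(r) = 3
s(p, h) = -84 (s(p, h) = -36 + 4*(3*(-4)) = -36 + 4*(-12) = -36 - 48 = -84)
d(V) = -84
1/d(1/(-457 + A)) = 1/(-84) = -1/84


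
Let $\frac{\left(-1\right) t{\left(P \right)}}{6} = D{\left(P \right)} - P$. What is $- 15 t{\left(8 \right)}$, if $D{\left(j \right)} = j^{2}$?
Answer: $5040$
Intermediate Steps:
$t{\left(P \right)} = - 6 P^{2} + 6 P$ ($t{\left(P \right)} = - 6 \left(P^{2} - P\right) = - 6 P^{2} + 6 P$)
$- 15 t{\left(8 \right)} = - 15 \cdot 6 \cdot 8 \left(1 - 8\right) = - 15 \cdot 6 \cdot 8 \left(-7\right) = \left(-15\right) \left(-336\right) = 5040$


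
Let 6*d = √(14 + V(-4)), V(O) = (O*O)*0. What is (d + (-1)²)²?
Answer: (6 + √14)²/36 ≈ 2.6361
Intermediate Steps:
V(O) = 0 (V(O) = O²*0 = 0)
d = √14/6 (d = √(14 + 0)/6 = √14/6 ≈ 0.62361)
(d + (-1)²)² = (√14/6 + (-1)²)² = (√14/6 + 1)² = (1 + √14/6)²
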